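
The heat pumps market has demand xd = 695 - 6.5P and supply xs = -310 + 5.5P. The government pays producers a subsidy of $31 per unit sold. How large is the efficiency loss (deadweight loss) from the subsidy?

Deadweight loss = 137423/96

Pre-subsidy: 695 - 6.5P = -310 + 5.5P gives P* = 83.75, x* = 150.625.
With the subsidy, sellers receive Ps = Pb + 31 for each unit, where Pb is the price buyers pay.
Supply in terms of Pb becomes xs = -310 + 5.5(Pb + 31) = -139.5 + 5.5Pb. Setting this equal to demand: 695 - 6.5Pb = -139.5 + 5.5Pb, so Pb = 1669/24.
Sellers receive Ps = 1669/24 + 31 = 2413/24; x' = 695 − 6.5·(1669/24) = 11663/48.
The subsidy expands output by 11663/48 − 150.625 = 4433/48 past the efficient level; on those units the gap between marginal cost and willingness to pay runs from 0 up to 31.
DWL = ½ × 31 × 4433/48 = 137423/96.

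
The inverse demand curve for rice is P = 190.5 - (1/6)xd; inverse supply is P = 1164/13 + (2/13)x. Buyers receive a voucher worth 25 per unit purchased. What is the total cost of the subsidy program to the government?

Pre-subsidy: 190.5 - (1/6)x = 1164/13 + (2/13)x gives x* = 315 and P* = 138.
With the rebate, buyers effectively pay Pb = Ps − 25, where Ps is the price sellers receive.
On the curves, Pb = 190.5 - (1/6)x and Ps = 1164/13 + (2/13)x; the wedge Ps − Pb = 25 gives 1164/13 + (2/13)x − (190.5 - (1/6)x) = 25, so x' = 393.
Then Pb = 190.5 − (1/6)·393 = 125 and Ps = 1164/13 + (2/13)·393 = 150.
Government outlay = subsidy × quantity = 25 × 393 = 9825.

Government cost = 9825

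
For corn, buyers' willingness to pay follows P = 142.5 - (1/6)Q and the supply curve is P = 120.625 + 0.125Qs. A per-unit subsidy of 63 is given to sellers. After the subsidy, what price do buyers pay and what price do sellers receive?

Buyers pay 94; sellers receive 157

Pre-subsidy: 142.5 - (1/6)Q = 120.625 + 0.125Q gives Q* = 75 and P* = 130.
With the subsidy, sellers receive Ps = Pb + 63 for each unit, where Pb is the price buyers pay.
On the curves, Pb = 142.5 - (1/6)Q and Ps = 120.625 + 0.125Q; the wedge Ps − Pb = 63 gives 120.625 + 0.125Q − (142.5 - (1/6)Q) = 63, so Q' = 291.
Then Pb = 142.5 − (1/6)·291 = 94 and Ps = 120.625 + 0.125·291 = 157.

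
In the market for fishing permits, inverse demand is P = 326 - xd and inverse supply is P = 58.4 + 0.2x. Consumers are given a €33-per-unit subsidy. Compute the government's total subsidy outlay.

Pre-subsidy: 326 - x = 58.4 + 0.2x gives x* = 223 and P* = 103.
With the rebate, buyers effectively pay Pb = Ps − 33, where Ps is the price sellers receive.
On the curves, Pb = 326 - x and Ps = 58.4 + 0.2x; the wedge Ps − Pb = 33 gives 58.4 + 0.2x − (326 - x) = 33, so x' = 250.5.
Then Pb = 326 − 1·250.5 = 75.5 and Ps = 58.4 + 0.2·250.5 = 108.5.
Government outlay = subsidy × quantity = 33 × 250.5 = 8266.5.

Government cost = €8266.5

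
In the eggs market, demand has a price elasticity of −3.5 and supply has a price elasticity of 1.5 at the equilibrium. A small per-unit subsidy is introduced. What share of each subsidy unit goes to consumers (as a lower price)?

Consumer share = 0.3

For a small subsidy around the equilibrium, the benefit split depends on the relative slopes, which at a point are proportional to the elasticities.
Buyer share = εs/(εs + |εd|) = 1.5/(1.5 + 3.5) = 0.3; seller share = |εd|/(εs + |εd|) = 0.7.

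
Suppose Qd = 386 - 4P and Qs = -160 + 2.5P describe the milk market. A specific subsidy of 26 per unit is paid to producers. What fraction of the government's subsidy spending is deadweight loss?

Pre-subsidy: 386 - 4P = -160 + 2.5P gives P* = 84, Q* = 50.
With the subsidy, sellers receive Ps = Pb + 26 for each unit, where Pb is the price buyers pay.
Supply in terms of Pb becomes Qs = -160 + 2.5(Pb + 26) = -95 + 2.5Pb. Setting this equal to demand: 386 - 4Pb = -95 + 2.5Pb, so Pb = 74.
Sellers receive Ps = 74 + 26 = 100; Q' = 386 − 4·74 = 90.
ΔCS = ½(50 + 90)(84 − 74) = 700; ΔPS = ½(50 + 90)(100 − 84) = 1120.
Government spending = 26 × 90 = 2340.
DWL = ½ × 26 × (90 − 50) = 520; fraction = 520 / 2340 = 2/9.

DWL / government spending = 2/9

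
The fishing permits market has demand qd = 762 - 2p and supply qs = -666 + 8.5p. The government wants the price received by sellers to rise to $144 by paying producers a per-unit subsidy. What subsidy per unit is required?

At a seller price of 144, quantity supplied is -666 + 8.5·144 = 558.
Buyers absorb 558 only when they pay pb with 762 − 2·pb = 558, i.e. pb = 102.
s = ps − pb = 144 − 102 = 42.

Required subsidy s = $42 per unit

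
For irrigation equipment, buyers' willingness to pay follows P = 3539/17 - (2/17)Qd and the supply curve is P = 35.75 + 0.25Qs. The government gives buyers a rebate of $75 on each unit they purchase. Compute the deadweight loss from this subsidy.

Pre-subsidy: 3539/17 - (2/17)Q = 35.75 + 0.25Q gives Q* = 469 and P* = 153.
With the rebate, buyers effectively pay Pb = Ps − 75, where Ps is the price sellers receive.
On the curves, Pb = 3539/17 - (2/17)Q and Ps = 35.75 + 0.25Q; the wedge Ps − Pb = 75 gives 35.75 + 0.25Q − (3539/17 - (2/17)Q) = 75, so Q' = 673.
Then Pb = 3539/17 − (2/17)·673 = 129 and Ps = 35.75 + 0.25·673 = 204.
The subsidy expands output by 673 − 469 = 204 past the efficient level; on those units the gap between marginal cost and willingness to pay runs from 0 up to 75.
DWL = ½ × 75 × 204 = 7650.

Deadweight loss = $7650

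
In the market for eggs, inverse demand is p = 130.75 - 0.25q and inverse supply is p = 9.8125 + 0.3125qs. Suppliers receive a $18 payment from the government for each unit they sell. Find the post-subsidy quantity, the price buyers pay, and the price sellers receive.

Pre-subsidy: 130.75 - 0.25q = 9.8125 + 0.3125q gives q* = 215 and p* = 77.
With the subsidy, sellers receive ps = pb + 18 for each unit, where pb is the price buyers pay.
On the curves, pb = 130.75 - 0.25q and ps = 9.8125 + 0.3125q; the wedge ps − pb = 18 gives 9.8125 + 0.3125q − (130.75 - 0.25q) = 18, so q' = 247.
Then pb = 130.75 − 0.25·247 = 69 and ps = 9.8125 + 0.3125·247 = 87.

q' = 247; buyers pay $69; sellers receive $87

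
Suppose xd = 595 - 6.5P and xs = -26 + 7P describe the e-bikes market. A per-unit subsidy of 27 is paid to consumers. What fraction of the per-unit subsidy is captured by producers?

Pre-subsidy: 595 - 6.5P = -26 + 7P gives P* = 46, x* = 296.
With the rebate, buyers effectively pay Pb = Ps − 27, where Ps is the price sellers receive.
Demand in terms of Ps becomes xd = 595 − 6.5(Ps − 27) = 770.5 - 6.5Ps. Setting this equal to supply: 770.5 - 6.5Ps = -26 + 7Ps, so Ps = 59.
Buyers pay Pb = 59 − 27 = 32; x' = -26 + 7·59 = 387.
Buyers' price falls by P* − Pb = 46 − 32 = 14; sellers' price rises by Ps − P* = 59 − 46 = 13.
So producers capture 13/27 = 13/27 of each unit of subsidy.

Producer share = 13/27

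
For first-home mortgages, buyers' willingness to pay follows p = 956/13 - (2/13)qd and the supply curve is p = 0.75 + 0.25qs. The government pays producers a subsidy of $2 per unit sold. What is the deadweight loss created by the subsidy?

Deadweight loss = 104/21

Pre-subsidy: 956/13 - (2/13)q = 0.75 + 0.25q gives q* = 3785/21 and p* = 962/21.
With the subsidy, sellers receive ps = pb + 2 for each unit, where pb is the price buyers pay.
On the curves, pb = 956/13 - (2/13)q and ps = 0.75 + 0.25q; the wedge ps − pb = 2 gives 0.75 + 0.25q − (956/13 - (2/13)q) = 2, so q' = 3889/21.
Then pb = 956/13 − (2/13)·(3889/21) = 946/21 and ps = 0.75 + 0.25·(3889/21) = 988/21.
The subsidy expands output by 3889/21 − 3785/21 = 104/21 past the efficient level; on those units the gap between marginal cost and willingness to pay runs from 0 up to 2.
DWL = ½ × 2 × 104/21 = 104/21.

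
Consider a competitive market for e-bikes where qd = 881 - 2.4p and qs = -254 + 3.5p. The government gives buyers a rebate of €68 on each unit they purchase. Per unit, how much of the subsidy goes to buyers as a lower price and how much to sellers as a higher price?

Pre-subsidy: 881 - 2.4p = -254 + 3.5p gives p* = 11350/59, q* = 24739/59.
With the rebate, buyers effectively pay pb = ps − 68, where ps is the price sellers receive.
Demand in terms of ps becomes qd = 881 − 2.4(ps − 68) = 1044.2 - 2.4ps. Setting this equal to supply: 1044.2 - 2.4ps = -254 + 3.5ps, so ps = 12982/59.
Buyers pay pb = 12982/59 − 68 = 8970/59; q' = -254 + 3.5·(12982/59) = 30451/59.
Buyers' price falls by p* − pb = 11350/59 − 8970/59 = 2380/59; sellers' price rises by ps − p* = 12982/59 − 11350/59 = 1632/59.

Buyers gain 2380/59 per unit; sellers gain 1632/59 per unit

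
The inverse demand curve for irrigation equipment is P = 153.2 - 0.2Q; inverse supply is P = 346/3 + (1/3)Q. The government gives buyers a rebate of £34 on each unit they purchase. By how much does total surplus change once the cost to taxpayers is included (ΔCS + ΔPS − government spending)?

Pre-subsidy: 153.2 - 0.2Q = 346/3 + (1/3)Q gives Q* = 71 and P* = 139.
With the rebate, buyers effectively pay Pb = Ps − 34, where Ps is the price sellers receive.
On the curves, Pb = 153.2 - 0.2Q and Ps = 346/3 + (1/3)Q; the wedge Ps − Pb = 34 gives 346/3 + (1/3)Q − (153.2 - 0.2Q) = 34, so Q' = 134.75.
Then Pb = 153.2 − 0.2·134.75 = 126.25 and Ps = 346/3 + (1/3)·134.75 = 160.25.
ΔCS = ½(71 + 134.75)(139 − 126.25) = 1311.65625; ΔPS = ½(71 + 134.75)(160.25 − 139) = 2186.09375.
Government spending = 34 × 134.75 = 4581.5.
Net change = 1311.65625 + 2186.09375 − 4581.5 = -1083.75. The loss equals the DWL triangle ½·34·63.75.

Net change in total surplus = -£1083.75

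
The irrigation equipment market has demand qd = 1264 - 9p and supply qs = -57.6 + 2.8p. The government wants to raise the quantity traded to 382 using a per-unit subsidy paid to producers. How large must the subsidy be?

At q = 382, invert demand for the buyer price: pb = (1264 − 382)/9 = 98; invert supply for the seller price: ps = (382 − (-57.6))/2.8 = 157.
The subsidy must fill the gap: s = ps − pb = 157 − 98 = 59.

Required subsidy s = 59 per unit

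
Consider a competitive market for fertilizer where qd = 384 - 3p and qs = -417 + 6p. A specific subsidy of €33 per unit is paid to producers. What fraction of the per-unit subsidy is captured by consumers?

Pre-subsidy: 384 - 3p = -417 + 6p gives p* = 89, q* = 117.
With the subsidy, sellers receive ps = pb + 33 for each unit, where pb is the price buyers pay.
Supply in terms of pb becomes qs = -417 + 6(pb + 33) = -219 + 6pb. Setting this equal to demand: 384 - 3pb = -219 + 6pb, so pb = 67.
Sellers receive ps = 67 + 33 = 100; q' = 384 − 3·67 = 183.
Buyers' price falls by p* − pb = 89 − 67 = 22; sellers' price rises by ps − p* = 100 − 89 = 11.
So consumers capture 22/33 = 2/3 of each unit of subsidy.

Consumer share = 2/3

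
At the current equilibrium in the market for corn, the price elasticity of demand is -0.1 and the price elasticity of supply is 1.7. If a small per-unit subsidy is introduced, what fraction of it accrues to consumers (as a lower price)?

Consumer share = 17/18

For a small subsidy around the equilibrium, the benefit split depends on the relative slopes, which at a point are proportional to the elasticities.
Buyer share = εs/(εs + |εd|) = 1.7/(1.7 + 0.1) = 17/18; seller share = |εd|/(εs + |εd|) = 1/18.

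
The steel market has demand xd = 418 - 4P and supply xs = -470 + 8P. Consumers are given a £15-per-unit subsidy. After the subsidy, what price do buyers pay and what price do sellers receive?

Pre-subsidy: 418 - 4P = -470 + 8P gives P* = 74, x* = 122.
With the rebate, buyers effectively pay Pb = Ps − 15, where Ps is the price sellers receive.
Demand in terms of Ps becomes xd = 418 − 4(Ps − 15) = 478 - 4Ps. Setting this equal to supply: 478 - 4Ps = -470 + 8Ps, so Ps = 79.
Buyers pay Pb = 79 − 15 = 64; x' = -470 + 8·79 = 162.

Buyers pay £64; sellers receive £79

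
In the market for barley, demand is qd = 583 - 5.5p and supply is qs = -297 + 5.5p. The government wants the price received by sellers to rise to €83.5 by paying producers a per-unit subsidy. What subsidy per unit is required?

At a seller price of 83.5, quantity supplied is -297 + 5.5·83.5 = 162.25.
Buyers absorb 162.25 only when they pay pb with 583 − 5.5·pb = 162.25, i.e. pb = 76.5.
s = ps − pb = 83.5 − 76.5 = 7.

Required subsidy s = €7 per unit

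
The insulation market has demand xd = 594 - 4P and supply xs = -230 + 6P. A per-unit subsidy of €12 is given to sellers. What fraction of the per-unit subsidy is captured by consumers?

Pre-subsidy: 594 - 4P = -230 + 6P gives P* = 82.4, x* = 264.4.
With the subsidy, sellers receive Ps = Pb + 12 for each unit, where Pb is the price buyers pay.
Supply in terms of Pb becomes xs = -230 + 6(Pb + 12) = -158 + 6Pb. Setting this equal to demand: 594 - 4Pb = -158 + 6Pb, so Pb = 75.2.
Sellers receive Ps = 75.2 + 12 = 87.2; x' = 594 − 4·75.2 = 293.2.
Buyers' price falls by P* − Pb = 82.4 − 75.2 = 7.2; sellers' price rises by Ps − P* = 87.2 − 82.4 = 4.8.
So consumers capture 7.2/12 = 0.6 of each unit of subsidy.

Consumer share = 0.6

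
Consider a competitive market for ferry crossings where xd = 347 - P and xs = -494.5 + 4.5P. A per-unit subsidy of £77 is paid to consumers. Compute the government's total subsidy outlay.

Pre-subsidy: 347 - P = -494.5 + 4.5P gives P* = 153, x* = 194.
With the rebate, buyers effectively pay Pb = Ps − 77, where Ps is the price sellers receive.
Demand in terms of Ps becomes xd = 347 − 1(Ps − 77) = 424 - Ps. Setting this equal to supply: 424 - Ps = -494.5 + 4.5Ps, so Ps = 167.
Buyers pay Pb = 167 − 77 = 90; x' = -494.5 + 4.5·167 = 257.
Government outlay = subsidy × quantity = 77 × 257 = 19789.

Government cost = £19789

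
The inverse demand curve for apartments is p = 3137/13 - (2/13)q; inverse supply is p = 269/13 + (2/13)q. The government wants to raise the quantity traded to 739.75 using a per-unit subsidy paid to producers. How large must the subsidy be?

Required subsidy s = 7 per unit

At q = 739.75, from the demand curve buyers pay pb = 3137/13 − (2/13)·739.75 = 127.5; from the supply curve sellers need ps = 269/13 + (2/13)·739.75 = 134.5.
The subsidy must fill the gap: s = ps − pb = 134.5 − 127.5 = 7.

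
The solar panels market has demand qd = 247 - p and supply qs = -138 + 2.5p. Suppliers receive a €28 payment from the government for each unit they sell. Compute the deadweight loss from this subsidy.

Pre-subsidy: 247 - p = -138 + 2.5p gives p* = 110, q* = 137.
With the subsidy, sellers receive ps = pb + 28 for each unit, where pb is the price buyers pay.
Supply in terms of pb becomes qs = -138 + 2.5(pb + 28) = -68 + 2.5pb. Setting this equal to demand: 247 - pb = -68 + 2.5pb, so pb = 90.
Sellers receive ps = 90 + 28 = 118; q' = 247 − 1·90 = 157.
The subsidy expands output by 157 − 137 = 20 past the efficient level; on those units the gap between marginal cost and willingness to pay runs from 0 up to 28.
DWL = ½ × 28 × 20 = 280.

Deadweight loss = €280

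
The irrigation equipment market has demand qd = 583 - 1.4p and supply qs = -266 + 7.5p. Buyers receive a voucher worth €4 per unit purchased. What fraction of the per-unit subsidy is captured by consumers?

Consumer share = 75/89

Pre-subsidy: 583 - 1.4p = -266 + 7.5p gives p* = 8490/89, q* = 40001/89.
With the rebate, buyers effectively pay pb = ps − 4, where ps is the price sellers receive.
Demand in terms of ps becomes qd = 583 − 1.4(ps − 4) = 588.6 - 1.4ps. Setting this equal to supply: 588.6 - 1.4ps = -266 + 7.5ps, so ps = 8546/89.
Buyers pay pb = 8546/89 − 4 = 8190/89; q' = -266 + 7.5·(8546/89) = 40421/89.
Buyers' price falls by p* − pb = 8490/89 − 8190/89 = 300/89; sellers' price rises by ps − p* = 8546/89 − 8490/89 = 56/89.
So consumers capture (300/89)/4 = 75/89 of each unit of subsidy.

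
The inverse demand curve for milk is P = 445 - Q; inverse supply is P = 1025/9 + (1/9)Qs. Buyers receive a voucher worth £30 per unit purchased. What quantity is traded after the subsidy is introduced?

Pre-subsidy: 445 - Q = 1025/9 + (1/9)Q gives Q* = 298 and P* = 147.
With the rebate, buyers effectively pay Pb = Ps − 30, where Ps is the price sellers receive.
On the curves, Pb = 445 - Q and Ps = 1025/9 + (1/9)Q; the wedge Ps − Pb = 30 gives 1025/9 + (1/9)Q − (445 - Q) = 30, so Q' = 325.
Then Pb = 445 − 1·325 = 120 and Ps = 1025/9 + (1/9)·325 = 150.

Q' = 325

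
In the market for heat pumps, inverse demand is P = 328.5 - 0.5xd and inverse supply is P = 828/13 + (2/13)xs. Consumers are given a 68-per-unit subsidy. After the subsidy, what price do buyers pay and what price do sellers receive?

Pre-subsidy: 328.5 - 0.5x = 828/13 + (2/13)x gives x* = 405 and P* = 126.
With the rebate, buyers effectively pay Pb = Ps − 68, where Ps is the price sellers receive.
On the curves, Pb = 328.5 - 0.5x and Ps = 828/13 + (2/13)x; the wedge Ps − Pb = 68 gives 828/13 + (2/13)x − (328.5 - 0.5x) = 68, so x' = 509.
Then Pb = 328.5 − 0.5·509 = 74 and Ps = 828/13 + (2/13)·509 = 142.

Buyers pay 74; sellers receive 142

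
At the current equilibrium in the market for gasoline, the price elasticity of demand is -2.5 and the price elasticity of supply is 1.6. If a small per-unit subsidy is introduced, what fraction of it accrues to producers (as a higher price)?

Producer share = 25/41

For a small subsidy around the equilibrium, the benefit split depends on the relative slopes, which at a point are proportional to the elasticities.
Buyer share = εs/(εs + |εd|) = 1.6/(1.6 + 2.5) = 16/41; seller share = |εd|/(εs + |εd|) = 25/41.
So producers capture 25/41 of the subsidy.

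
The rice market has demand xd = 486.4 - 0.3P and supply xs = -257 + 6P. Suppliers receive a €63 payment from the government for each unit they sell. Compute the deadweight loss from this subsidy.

Pre-subsidy: 486.4 - 0.3P = -257 + 6P gives P* = 118, x* = 451.
With the subsidy, sellers receive Ps = Pb + 63 for each unit, where Pb is the price buyers pay.
Supply in terms of Pb becomes xs = -257 + 6(Pb + 63) = 121 + 6Pb. Setting this equal to demand: 486.4 - 0.3Pb = 121 + 6Pb, so Pb = 58.
Sellers receive Ps = 58 + 63 = 121; x' = 486.4 − 0.3·58 = 469.
The subsidy expands output by 469 − 451 = 18 past the efficient level; on those units the gap between marginal cost and willingness to pay runs from 0 up to 63.
DWL = ½ × 63 × 18 = 567.

Deadweight loss = €567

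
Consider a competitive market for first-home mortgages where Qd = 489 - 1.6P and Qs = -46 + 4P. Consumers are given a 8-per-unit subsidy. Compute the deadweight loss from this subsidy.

Pre-subsidy: 489 - 1.6P = -46 + 4P gives P* = 2675/28, Q* = 2353/7.
With the rebate, buyers effectively pay Pb = Ps − 8, where Ps is the price sellers receive.
Demand in terms of Ps becomes Qd = 489 − 1.6(Ps − 8) = 501.8 - 1.6Ps. Setting this equal to supply: 501.8 - 1.6Ps = -46 + 4Ps, so Ps = 2739/28.
Buyers pay Pb = 2739/28 − 8 = 2515/28; Q' = -46 + 4·(2739/28) = 2417/7.
The subsidy expands output by 2417/7 − 2353/7 = 64/7 past the efficient level; on those units the gap between marginal cost and willingness to pay runs from 0 up to 8.
DWL = ½ × 8 × 64/7 = 256/7.

Deadweight loss = 256/7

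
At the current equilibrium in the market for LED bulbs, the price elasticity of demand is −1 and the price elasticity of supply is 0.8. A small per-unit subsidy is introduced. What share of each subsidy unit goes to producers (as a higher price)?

Producer share = 5/9

For a small subsidy around the equilibrium, the benefit split depends on the relative slopes, which at a point are proportional to the elasticities.
Buyer share = εs/(εs + |εd|) = 0.8/(0.8 + 1) = 4/9; seller share = |εd|/(εs + |εd|) = 5/9.
So producers capture 5/9 of the subsidy.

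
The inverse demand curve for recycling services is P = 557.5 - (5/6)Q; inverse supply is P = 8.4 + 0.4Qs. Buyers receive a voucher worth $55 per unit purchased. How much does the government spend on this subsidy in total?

Government cost = 996765/37

Pre-subsidy: 557.5 - (5/6)Q = 8.4 + 0.4Q gives Q* = 16473/37 and P* = 6900/37.
With the rebate, buyers effectively pay Pb = Ps − 55, where Ps is the price sellers receive.
On the curves, Pb = 557.5 - (5/6)Q and Ps = 8.4 + 0.4Q; the wedge Ps − Pb = 55 gives 8.4 + 0.4Q − (557.5 - (5/6)Q) = 55, so Q' = 18123/37.
Then Pb = 557.5 − (5/6)·(18123/37) = 5525/37 and Ps = 8.4 + 0.4·(18123/37) = 7560/37.
Government outlay = subsidy × quantity = 55 × 18123/37 = 996765/37.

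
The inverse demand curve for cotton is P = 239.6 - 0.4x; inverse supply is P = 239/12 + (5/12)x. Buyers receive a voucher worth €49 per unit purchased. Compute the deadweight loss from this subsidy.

Pre-subsidy: 239.6 - 0.4x = 239/12 + (5/12)x gives x* = 269 and P* = 132.
With the rebate, buyers effectively pay Pb = Ps − 49, where Ps is the price sellers receive.
On the curves, Pb = 239.6 - 0.4x and Ps = 239/12 + (5/12)x; the wedge Ps − Pb = 49 gives 239/12 + (5/12)x − (239.6 - 0.4x) = 49, so x' = 329.
Then Pb = 239.6 − 0.4·329 = 108 and Ps = 239/12 + (5/12)·329 = 157.
The subsidy expands output by 329 − 269 = 60 past the efficient level; on those units the gap between marginal cost and willingness to pay runs from 0 up to 49.
DWL = ½ × 49 × 60 = 1470.

Deadweight loss = €1470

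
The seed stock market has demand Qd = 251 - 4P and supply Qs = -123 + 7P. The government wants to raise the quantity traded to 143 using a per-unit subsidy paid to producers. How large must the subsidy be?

At Q = 143, invert demand for the buyer price: Pb = (251 − 143)/4 = 27; invert supply for the seller price: Ps = (143 − (-123))/7 = 38.
The subsidy must fill the gap: s = Ps − Pb = 38 − 27 = 11.

Required subsidy s = 11 per unit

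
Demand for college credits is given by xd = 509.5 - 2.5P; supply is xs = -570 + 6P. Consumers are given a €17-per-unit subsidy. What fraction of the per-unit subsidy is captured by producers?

Producer share = 5/17

Pre-subsidy: 509.5 - 2.5P = -570 + 6P gives P* = 127, x* = 192.
With the rebate, buyers effectively pay Pb = Ps − 17, where Ps is the price sellers receive.
Demand in terms of Ps becomes xd = 509.5 − 2.5(Ps − 17) = 552 - 2.5Ps. Setting this equal to supply: 552 - 2.5Ps = -570 + 6Ps, so Ps = 132.
Buyers pay Pb = 132 − 17 = 115; x' = -570 + 6·132 = 222.
Buyers' price falls by P* − Pb = 127 − 115 = 12; sellers' price rises by Ps − P* = 132 − 127 = 5.
So producers capture 5/17 = 5/17 of each unit of subsidy.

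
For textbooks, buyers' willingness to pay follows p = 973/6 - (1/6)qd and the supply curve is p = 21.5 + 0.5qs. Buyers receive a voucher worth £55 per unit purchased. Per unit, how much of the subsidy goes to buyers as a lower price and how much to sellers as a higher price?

Pre-subsidy: 973/6 - (1/6)q = 21.5 + 0.5q gives q* = 211 and p* = 127.
With the rebate, buyers effectively pay pb = ps − 55, where ps is the price sellers receive.
On the curves, pb = 973/6 - (1/6)q and ps = 21.5 + 0.5q; the wedge ps − pb = 55 gives 21.5 + 0.5q − (973/6 - (1/6)q) = 55, so q' = 293.5.
Then pb = 973/6 − (1/6)·293.5 = 113.25 and ps = 21.5 + 0.5·293.5 = 168.25.
Buyers' price falls by p* − pb = 127 − 113.25 = 13.75; sellers' price rises by ps − p* = 168.25 − 127 = 41.25.

Buyers gain £13.75 per unit; sellers gain £41.25 per unit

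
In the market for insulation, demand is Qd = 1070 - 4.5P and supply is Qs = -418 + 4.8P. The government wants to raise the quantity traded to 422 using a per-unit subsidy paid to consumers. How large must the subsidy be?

Required subsidy s = 31 per unit

At Q = 422, invert demand for the buyer price: Pb = (1070 − 422)/4.5 = 144; invert supply for the seller price: Ps = (422 − (-418))/4.8 = 175.
The subsidy must fill the gap: s = Ps − Pb = 175 − 144 = 31.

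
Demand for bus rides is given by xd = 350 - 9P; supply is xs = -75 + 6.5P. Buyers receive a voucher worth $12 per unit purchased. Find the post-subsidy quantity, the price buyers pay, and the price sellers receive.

x' = 4604/31; buyers pay 694/31; sellers receive 1066/31

Pre-subsidy: 350 - 9P = -75 + 6.5P gives P* = 850/31, x* = 3200/31.
With the rebate, buyers effectively pay Pb = Ps − 12, where Ps is the price sellers receive.
Demand in terms of Ps becomes xd = 350 − 9(Ps − 12) = 458 - 9Ps. Setting this equal to supply: 458 - 9Ps = -75 + 6.5Ps, so Ps = 1066/31.
Buyers pay Pb = 1066/31 − 12 = 694/31; x' = -75 + 6.5·(1066/31) = 4604/31.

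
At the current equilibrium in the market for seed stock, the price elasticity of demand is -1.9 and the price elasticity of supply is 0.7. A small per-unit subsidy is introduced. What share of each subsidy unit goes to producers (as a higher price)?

For a small subsidy around the equilibrium, the benefit split depends on the relative slopes, which at a point are proportional to the elasticities.
Buyer share = εs/(εs + |εd|) = 0.7/(0.7 + 1.9) = 7/26; seller share = |εd|/(εs + |εd|) = 19/26.
So producers capture 19/26 of the subsidy.

Producer share = 19/26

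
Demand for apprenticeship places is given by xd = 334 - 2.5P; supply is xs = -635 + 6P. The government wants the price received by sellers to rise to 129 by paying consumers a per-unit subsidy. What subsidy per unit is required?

Required subsidy s = 51 per unit

At a seller price of 129, quantity supplied is -635 + 6·129 = 139.
Buyers absorb 139 only when they pay Pb with 334 − 2.5·Pb = 139, i.e. Pb = 78.
s = Ps − Pb = 129 − 78 = 51.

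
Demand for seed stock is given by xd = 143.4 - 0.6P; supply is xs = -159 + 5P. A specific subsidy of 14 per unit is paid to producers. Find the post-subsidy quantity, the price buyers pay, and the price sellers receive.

Pre-subsidy: 143.4 - 0.6P = -159 + 5P gives P* = 54, x* = 111.
With the subsidy, sellers receive Ps = Pb + 14 for each unit, where Pb is the price buyers pay.
Supply in terms of Pb becomes xs = -159 + 5(Pb + 14) = -89 + 5Pb. Setting this equal to demand: 143.4 - 0.6Pb = -89 + 5Pb, so Pb = 41.5.
Sellers receive Ps = 41.5 + 14 = 55.5; x' = 143.4 − 0.6·41.5 = 118.5.

x' = 118.5; buyers pay 41.5; sellers receive 55.5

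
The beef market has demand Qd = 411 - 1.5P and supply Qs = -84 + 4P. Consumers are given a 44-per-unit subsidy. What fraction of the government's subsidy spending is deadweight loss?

DWL / government spending = 2/27

Pre-subsidy: 411 - 1.5P = -84 + 4P gives P* = 90, Q* = 276.
With the rebate, buyers effectively pay Pb = Ps − 44, where Ps is the price sellers receive.
Demand in terms of Ps becomes Qd = 411 − 1.5(Ps − 44) = 477 - 1.5Ps. Setting this equal to supply: 477 - 1.5Ps = -84 + 4Ps, so Ps = 102.
Buyers pay Pb = 102 − 44 = 58; Q' = -84 + 4·102 = 324.
ΔCS = ½(276 + 324)(90 − 58) = 9600; ΔPS = ½(276 + 324)(102 − 90) = 3600.
Government spending = 44 × 324 = 14256.
DWL = ½ × 44 × (324 − 276) = 1056; fraction = 1056 / 14256 = 2/27.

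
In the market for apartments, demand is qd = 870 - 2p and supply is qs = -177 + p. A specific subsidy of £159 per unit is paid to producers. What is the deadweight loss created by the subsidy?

Deadweight loss = £8427

Pre-subsidy: 870 - 2p = -177 + p gives p* = 349, q* = 172.
With the subsidy, sellers receive ps = pb + 159 for each unit, where pb is the price buyers pay.
Supply in terms of pb becomes qs = -177 + 1(pb + 159) = -18 + pb. Setting this equal to demand: 870 - 2pb = -18 + pb, so pb = 296.
Sellers receive ps = 296 + 159 = 455; q' = 870 − 2·296 = 278.
The subsidy expands output by 278 − 172 = 106 past the efficient level; on those units the gap between marginal cost and willingness to pay runs from 0 up to 159.
DWL = ½ × 159 × 106 = 8427.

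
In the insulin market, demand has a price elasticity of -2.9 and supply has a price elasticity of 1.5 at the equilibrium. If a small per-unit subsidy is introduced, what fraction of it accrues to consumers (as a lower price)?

For a small subsidy around the equilibrium, the benefit split depends on the relative slopes, which at a point are proportional to the elasticities.
Buyer share = εs/(εs + |εd|) = 1.5/(1.5 + 2.9) = 15/44; seller share = |εd|/(εs + |εd|) = 29/44.

Consumer share = 15/44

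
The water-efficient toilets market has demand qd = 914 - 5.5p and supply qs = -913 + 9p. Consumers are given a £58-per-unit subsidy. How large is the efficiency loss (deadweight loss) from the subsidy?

Pre-subsidy: 914 - 5.5p = -913 + 9p gives p* = 126, q* = 221.
With the rebate, buyers effectively pay pb = ps − 58, where ps is the price sellers receive.
Demand in terms of ps becomes qd = 914 − 5.5(ps − 58) = 1233 - 5.5ps. Setting this equal to supply: 1233 - 5.5ps = -913 + 9ps, so ps = 148.
Buyers pay pb = 148 − 58 = 90; q' = -913 + 9·148 = 419.
The subsidy expands output by 419 − 221 = 198 past the efficient level; on those units the gap between marginal cost and willingness to pay runs from 0 up to 58.
DWL = ½ × 58 × 198 = 5742.

Deadweight loss = £5742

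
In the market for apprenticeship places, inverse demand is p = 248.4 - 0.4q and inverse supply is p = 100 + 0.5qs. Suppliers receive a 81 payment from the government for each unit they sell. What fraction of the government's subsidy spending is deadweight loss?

Pre-subsidy: 248.4 - 0.4q = 100 + 0.5q gives q* = 1484/9 and p* = 1642/9.
With the subsidy, sellers receive ps = pb + 81 for each unit, where pb is the price buyers pay.
On the curves, pb = 248.4 - 0.4q and ps = 100 + 0.5q; the wedge ps − pb = 81 gives 100 + 0.5q − (248.4 - 0.4q) = 81, so q' = 2294/9.
Then pb = 248.4 − 0.4·(2294/9) = 1318/9 and ps = 100 + 0.5·(2294/9) = 2047/9.
ΔCS = ½(1484/9 + 2294/9)(1642/9 − 1318/9) = 7556; ΔPS = ½(1484/9 + 2294/9)(2047/9 − 1642/9) = 9445.
Government spending = 81 × 2294/9 = 20646.
DWL = ½ × 81 × (2294/9 − 1484/9) = 3645; fraction = 3645 / 20646 = 405/2294.

DWL / government spending = 405/2294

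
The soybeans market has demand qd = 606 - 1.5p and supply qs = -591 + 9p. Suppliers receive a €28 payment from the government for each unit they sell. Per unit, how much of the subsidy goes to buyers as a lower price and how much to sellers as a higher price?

Buyers gain €24 per unit; sellers gain €4 per unit

Pre-subsidy: 606 - 1.5p = -591 + 9p gives p* = 114, q* = 435.
With the subsidy, sellers receive ps = pb + 28 for each unit, where pb is the price buyers pay.
Supply in terms of pb becomes qs = -591 + 9(pb + 28) = -339 + 9pb. Setting this equal to demand: 606 - 1.5pb = -339 + 9pb, so pb = 90.
Sellers receive ps = 90 + 28 = 118; q' = 606 − 1.5·90 = 471.
Buyers' price falls by p* − pb = 114 − 90 = 24; sellers' price rises by ps − p* = 118 − 114 = 4.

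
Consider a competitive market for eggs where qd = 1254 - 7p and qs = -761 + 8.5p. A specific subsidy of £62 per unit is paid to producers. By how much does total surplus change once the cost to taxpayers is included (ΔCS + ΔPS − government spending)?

Net change in total surplus = -£7378

Pre-subsidy: 1254 - 7p = -761 + 8.5p gives p* = 130, q* = 344.
With the subsidy, sellers receive ps = pb + 62 for each unit, where pb is the price buyers pay.
Supply in terms of pb becomes qs = -761 + 8.5(pb + 62) = -234 + 8.5pb. Setting this equal to demand: 1254 - 7pb = -234 + 8.5pb, so pb = 96.
Sellers receive ps = 96 + 62 = 158; q' = 1254 − 7·96 = 582.
ΔCS = ½(344 + 582)(130 − 96) = 15742; ΔPS = ½(344 + 582)(158 − 130) = 12964.
Government spending = 62 × 582 = 36084.
Net change = 15742 + 12964 − 36084 = -7378. The loss equals the DWL triangle ½·62·238.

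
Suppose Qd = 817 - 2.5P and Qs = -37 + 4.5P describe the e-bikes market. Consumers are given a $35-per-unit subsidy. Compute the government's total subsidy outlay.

Pre-subsidy: 817 - 2.5P = -37 + 4.5P gives P* = 122, Q* = 512.
With the rebate, buyers effectively pay Pb = Ps − 35, where Ps is the price sellers receive.
Demand in terms of Ps becomes Qd = 817 − 2.5(Ps − 35) = 904.5 - 2.5Ps. Setting this equal to supply: 904.5 - 2.5Ps = -37 + 4.5Ps, so Ps = 134.5.
Buyers pay Pb = 134.5 − 35 = 99.5; Q' = -37 + 4.5·134.5 = 568.25.
Government outlay = subsidy × quantity = 35 × 568.25 = 19888.75.

Government cost = $19888.75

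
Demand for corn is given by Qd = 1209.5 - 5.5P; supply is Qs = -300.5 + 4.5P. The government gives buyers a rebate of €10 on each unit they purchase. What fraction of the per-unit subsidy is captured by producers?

Producer share = 0.55

Pre-subsidy: 1209.5 - 5.5P = -300.5 + 4.5P gives P* = 151, Q* = 379.
With the rebate, buyers effectively pay Pb = Ps − 10, where Ps is the price sellers receive.
Demand in terms of Ps becomes Qd = 1209.5 − 5.5(Ps − 10) = 1264.5 - 5.5Ps. Setting this equal to supply: 1264.5 - 5.5Ps = -300.5 + 4.5Ps, so Ps = 156.5.
Buyers pay Pb = 156.5 − 10 = 146.5; Q' = -300.5 + 4.5·156.5 = 403.75.
Buyers' price falls by P* − Pb = 151 − 146.5 = 4.5; sellers' price rises by Ps − P* = 156.5 − 151 = 5.5.
So producers capture 5.5/10 = 0.55 of each unit of subsidy.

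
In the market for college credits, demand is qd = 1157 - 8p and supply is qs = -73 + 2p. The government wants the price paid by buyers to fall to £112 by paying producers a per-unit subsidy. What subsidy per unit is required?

At a buyer price of 112, quantity demanded is 1157 − 8·112 = 261.
Sellers supply 261 only when they receive ps with -73 + 2·ps = 261, i.e. ps = 167.
s = ps − pb = 167 − 112 = 55.

Required subsidy s = £55 per unit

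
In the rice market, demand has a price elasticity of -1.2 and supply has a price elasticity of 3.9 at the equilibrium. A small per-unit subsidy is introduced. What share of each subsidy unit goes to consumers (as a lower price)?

For a small subsidy around the equilibrium, the benefit split depends on the relative slopes, which at a point are proportional to the elasticities.
Buyer share = εs/(εs + |εd|) = 3.9/(3.9 + 1.2) = 13/17; seller share = |εd|/(εs + |εd|) = 4/17.

Consumer share = 13/17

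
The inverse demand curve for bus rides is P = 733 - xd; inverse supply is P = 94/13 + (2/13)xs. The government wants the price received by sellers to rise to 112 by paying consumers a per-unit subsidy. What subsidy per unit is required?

At a seller price of 112, quantity supplied is -47 + 6.5·112 = 681.
Buyers absorb 681 only when they pay Pb = 733 − 1·681 = 52.
s = Ps − Pb = 112 − 52 = 60.

Required subsidy s = 60 per unit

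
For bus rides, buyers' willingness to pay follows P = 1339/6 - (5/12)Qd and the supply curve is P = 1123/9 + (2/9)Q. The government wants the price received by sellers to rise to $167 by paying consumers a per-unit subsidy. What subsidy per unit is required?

At a seller price of 167, quantity supplied is -561.5 + 4.5·167 = 190.
Buyers absorb 190 only when they pay Pb = 1339/6 − (5/12)·190 = 144.
s = Ps − Pb = 167 − 144 = 23.

Required subsidy s = $23 per unit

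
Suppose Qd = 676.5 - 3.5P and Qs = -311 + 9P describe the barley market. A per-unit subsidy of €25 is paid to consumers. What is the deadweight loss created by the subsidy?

Deadweight loss = €787.5

Pre-subsidy: 676.5 - 3.5P = -311 + 9P gives P* = 79, Q* = 400.
With the rebate, buyers effectively pay Pb = Ps − 25, where Ps is the price sellers receive.
Demand in terms of Ps becomes Qd = 676.5 − 3.5(Ps − 25) = 764 - 3.5Ps. Setting this equal to supply: 764 - 3.5Ps = -311 + 9Ps, so Ps = 86.
Buyers pay Pb = 86 − 25 = 61; Q' = -311 + 9·86 = 463.
The subsidy expands output by 463 − 400 = 63 past the efficient level; on those units the gap between marginal cost and willingness to pay runs from 0 up to 25.
DWL = ½ × 25 × 63 = 787.5.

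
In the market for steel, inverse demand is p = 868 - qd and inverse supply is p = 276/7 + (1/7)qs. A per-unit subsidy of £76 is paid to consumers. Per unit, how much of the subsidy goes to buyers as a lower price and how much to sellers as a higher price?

Buyers gain £66.5 per unit; sellers gain £9.5 per unit

Pre-subsidy: 868 - q = 276/7 + (1/7)q gives q* = 725 and p* = 143.
With the rebate, buyers effectively pay pb = ps − 76, where ps is the price sellers receive.
On the curves, pb = 868 - q and ps = 276/7 + (1/7)q; the wedge ps − pb = 76 gives 276/7 + (1/7)q − (868 - q) = 76, so q' = 791.5.
Then pb = 868 − 1·791.5 = 76.5 and ps = 276/7 + (1/7)·791.5 = 152.5.
Buyers' price falls by p* − pb = 143 − 76.5 = 66.5; sellers' price rises by ps − p* = 152.5 − 143 = 9.5.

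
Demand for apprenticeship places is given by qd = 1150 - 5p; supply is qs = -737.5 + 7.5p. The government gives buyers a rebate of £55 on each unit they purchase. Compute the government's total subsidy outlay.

Government cost = £30800

Pre-subsidy: 1150 - 5p = -737.5 + 7.5p gives p* = 151, q* = 395.
With the rebate, buyers effectively pay pb = ps − 55, where ps is the price sellers receive.
Demand in terms of ps becomes qd = 1150 − 5(ps − 55) = 1425 - 5ps. Setting this equal to supply: 1425 - 5ps = -737.5 + 7.5ps, so ps = 173.
Buyers pay pb = 173 − 55 = 118; q' = -737.5 + 7.5·173 = 560.
Government outlay = subsidy × quantity = 55 × 560 = 30800.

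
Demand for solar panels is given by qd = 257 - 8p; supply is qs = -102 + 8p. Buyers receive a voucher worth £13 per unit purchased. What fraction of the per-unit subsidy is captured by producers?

Producer share = 0.5

Pre-subsidy: 257 - 8p = -102 + 8p gives p* = 22.4375, q* = 77.5.
With the rebate, buyers effectively pay pb = ps − 13, where ps is the price sellers receive.
Demand in terms of ps becomes qd = 257 − 8(ps − 13) = 361 - 8ps. Setting this equal to supply: 361 - 8ps = -102 + 8ps, so ps = 28.9375.
Buyers pay pb = 28.9375 − 13 = 15.9375; q' = -102 + 8·28.9375 = 129.5.
Buyers' price falls by p* − pb = 22.4375 − 15.9375 = 6.5; sellers' price rises by ps − p* = 28.9375 − 22.4375 = 6.5.
So producers capture 6.5/13 = 0.5 of each unit of subsidy.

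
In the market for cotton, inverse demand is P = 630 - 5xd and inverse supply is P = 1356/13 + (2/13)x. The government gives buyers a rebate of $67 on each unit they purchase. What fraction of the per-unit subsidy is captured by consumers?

Pre-subsidy: 630 - 5x = 1356/13 + (2/13)x gives x* = 102 and P* = 120.
With the rebate, buyers effectively pay Pb = Ps − 67, where Ps is the price sellers receive.
On the curves, Pb = 630 - 5x and Ps = 1356/13 + (2/13)x; the wedge Ps − Pb = 67 gives 1356/13 + (2/13)x − (630 - 5x) = 67, so x' = 115.
Then Pb = 630 − 5·115 = 55 and Ps = 1356/13 + (2/13)·115 = 122.
Buyers' price falls by P* − Pb = 120 − 55 = 65; sellers' price rises by Ps − P* = 122 − 120 = 2.
So consumers capture 65/67 = 65/67 of each unit of subsidy.

Consumer share = 65/67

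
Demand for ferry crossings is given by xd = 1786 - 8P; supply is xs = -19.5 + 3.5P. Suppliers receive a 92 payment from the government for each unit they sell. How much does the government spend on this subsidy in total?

Government cost = 69368

Pre-subsidy: 1786 - 8P = -19.5 + 3.5P gives P* = 157, x* = 530.
With the subsidy, sellers receive Ps = Pb + 92 for each unit, where Pb is the price buyers pay.
Supply in terms of Pb becomes xs = -19.5 + 3.5(Pb + 92) = 302.5 + 3.5Pb. Setting this equal to demand: 1786 - 8Pb = 302.5 + 3.5Pb, so Pb = 129.
Sellers receive Ps = 129 + 92 = 221; x' = 1786 − 8·129 = 754.
Government outlay = subsidy × quantity = 92 × 754 = 69368.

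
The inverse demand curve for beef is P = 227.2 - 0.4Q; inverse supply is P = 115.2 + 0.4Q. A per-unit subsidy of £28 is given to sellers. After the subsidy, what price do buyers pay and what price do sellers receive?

Pre-subsidy: 227.2 - 0.4Q = 115.2 + 0.4Q gives Q* = 140 and P* = 171.2.
With the subsidy, sellers receive Ps = Pb + 28 for each unit, where Pb is the price buyers pay.
On the curves, Pb = 227.2 - 0.4Q and Ps = 115.2 + 0.4Q; the wedge Ps − Pb = 28 gives 115.2 + 0.4Q − (227.2 - 0.4Q) = 28, so Q' = 175.
Then Pb = 227.2 − 0.4·175 = 157.2 and Ps = 115.2 + 0.4·175 = 185.2.

Buyers pay £157.2; sellers receive £185.2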